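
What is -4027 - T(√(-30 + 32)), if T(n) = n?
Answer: -4027 - √2 ≈ -4028.4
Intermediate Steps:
-4027 - T(√(-30 + 32)) = -4027 - √(-30 + 32) = -4027 - √2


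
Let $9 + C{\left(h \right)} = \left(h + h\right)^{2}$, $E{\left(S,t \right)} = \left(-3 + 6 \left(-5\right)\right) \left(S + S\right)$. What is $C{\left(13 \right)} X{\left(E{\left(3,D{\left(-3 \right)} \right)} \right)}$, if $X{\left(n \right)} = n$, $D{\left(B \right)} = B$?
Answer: $-132066$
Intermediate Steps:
$E{\left(S,t \right)} = - 66 S$ ($E{\left(S,t \right)} = \left(-3 - 30\right) 2 S = - 33 \cdot 2 S = - 66 S$)
$C{\left(h \right)} = -9 + 4 h^{2}$ ($C{\left(h \right)} = -9 + \left(h + h\right)^{2} = -9 + \left(2 h\right)^{2} = -9 + 4 h^{2}$)
$C{\left(13 \right)} X{\left(E{\left(3,D{\left(-3 \right)} \right)} \right)} = \left(-9 + 4 \cdot 13^{2}\right) \left(\left(-66\right) 3\right) = \left(-9 + 4 \cdot 169\right) \left(-198\right) = \left(-9 + 676\right) \left(-198\right) = 667 \left(-198\right) = -132066$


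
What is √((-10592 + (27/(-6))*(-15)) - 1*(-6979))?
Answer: I*√14182/2 ≈ 59.544*I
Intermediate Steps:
√((-10592 + (27/(-6))*(-15)) - 1*(-6979)) = √((-10592 + (27*(-⅙))*(-15)) + 6979) = √((-10592 - 9/2*(-15)) + 6979) = √((-10592 + 135/2) + 6979) = √(-21049/2 + 6979) = √(-7091/2) = I*√14182/2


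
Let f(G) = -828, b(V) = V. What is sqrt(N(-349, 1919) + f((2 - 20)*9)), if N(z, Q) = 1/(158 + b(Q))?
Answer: I*sqrt(3571931135)/2077 ≈ 28.775*I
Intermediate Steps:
N(z, Q) = 1/(158 + Q)
sqrt(N(-349, 1919) + f((2 - 20)*9)) = sqrt(1/(158 + 1919) - 828) = sqrt(1/2077 - 828) = sqrt(-1719755/2077) = I*sqrt(3571931135)/2077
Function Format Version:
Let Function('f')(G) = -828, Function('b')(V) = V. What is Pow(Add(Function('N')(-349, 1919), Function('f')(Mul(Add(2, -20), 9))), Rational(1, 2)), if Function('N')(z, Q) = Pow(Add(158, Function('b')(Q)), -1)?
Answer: Mul(Rational(1, 2077), I, Pow(3571931135, Rational(1, 2))) ≈ Mul(28.775, I)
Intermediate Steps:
Function('N')(z, Q) = Pow(Add(158, Q), -1)
Pow(Add(Function('N')(-349, 1919), Function('f')(Mul(Add(2, -20), 9))), Rational(1, 2)) = Pow(Add(Pow(Add(158, 1919), -1), -828), Rational(1, 2)) = Pow(Add(Pow(2077, -1), -828), Rational(1, 2)) = Pow(Add(Rational(1, 2077), -828), Rational(1, 2)) = Pow(Rational(-1719755, 2077), Rational(1, 2)) = Mul(Rational(1, 2077), I, Pow(3571931135, Rational(1, 2)))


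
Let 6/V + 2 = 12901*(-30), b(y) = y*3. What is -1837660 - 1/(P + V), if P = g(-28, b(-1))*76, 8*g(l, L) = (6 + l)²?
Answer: -1635125179231416/889786565 ≈ -1.8377e+6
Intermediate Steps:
b(y) = 3*y
g(l, L) = (6 + l)²/8
V = -3/193516 (V = 6/(-2 + 12901*(-30)) = 6/(-2 - 387030) = 6/(-387032) = 6*(-1/387032) = -3/193516 ≈ -1.5503e-5)
P = 4598 (P = ((6 - 28)²/8)*76 = ((⅛)*(-22)²)*76 = ((⅛)*484)*76 = (121/2)*76 = 4598)
-1837660 - 1/(P + V) = -1837660 - 1/(4598 - 3/193516) = -1837660 - 1/889786565/193516 = -1837660 - 1*193516/889786565 = -1837660 - 193516/889786565 = -1635125179231416/889786565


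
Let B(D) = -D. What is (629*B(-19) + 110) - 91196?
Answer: -79135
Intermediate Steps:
(629*B(-19) + 110) - 91196 = (629*(-1*(-19)) + 110) - 91196 = (629*19 + 110) - 91196 = (11951 + 110) - 91196 = 12061 - 91196 = -79135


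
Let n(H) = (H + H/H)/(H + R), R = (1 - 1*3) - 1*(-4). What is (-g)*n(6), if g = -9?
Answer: 63/8 ≈ 7.8750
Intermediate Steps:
R = 2 (R = (1 - 3) + 4 = -2 + 4 = 2)
n(H) = (1 + H)/(2 + H) (n(H) = (H + H/H)/(H + 2) = (H + 1)/(2 + H) = (1 + H)/(2 + H))
(-g)*n(6) = (-1*(-9))*((1 + 6)/(2 + 6)) = 9*(7/8) = 63/8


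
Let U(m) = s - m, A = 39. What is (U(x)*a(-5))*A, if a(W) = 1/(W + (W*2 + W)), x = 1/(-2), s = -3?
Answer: 39/8 ≈ 4.8750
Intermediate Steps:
x = -½ ≈ -0.50000
a(W) = 1/(4*W) (a(W) = 1/(W + (2*W + W)) = 1/(W + 3*W) = 1/(4*W))
U(m) = -3 - m
(U(x)*a(-5))*A = ((-3 - 1*(-½))*((¼)/(-5)))*39 = ((-3 + ½)*((¼)*(-⅕)))*39 = -5/2*(-1/20)*39 = (⅛)*39 = 39/8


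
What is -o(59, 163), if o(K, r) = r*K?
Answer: -9617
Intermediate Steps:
o(K, r) = K*r
-o(59, 163) = -59*163 = -1*9617 = -9617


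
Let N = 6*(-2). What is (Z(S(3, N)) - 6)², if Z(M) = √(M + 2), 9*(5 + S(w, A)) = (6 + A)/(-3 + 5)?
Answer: (18 - I*√30)²/9 ≈ 32.667 - 21.909*I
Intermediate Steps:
N = -12
S(w, A) = -14/3 + A/18 (S(w, A) = -5 + ((6 + A)/(-3 + 5))/9 = -5 + ((6 + A)/2)/9 = -5 + ((6 + A)*(½))/9 = -5 + (3 + A/2)/9 = -5 + (⅓ + A/18) = -14/3 + A/18)
Z(M) = √(2 + M)
(Z(S(3, N)) - 6)² = (√(2 + (-14/3 + (1/18)*(-12))) - 6)² = (√(2 + (-14/3 - ⅔)) - 6)² = (√(2 - 16/3) - 6)² = (√(-10/3) - 6)² = (I*√30/3 - 6)² = (-6 + I*√30/3)²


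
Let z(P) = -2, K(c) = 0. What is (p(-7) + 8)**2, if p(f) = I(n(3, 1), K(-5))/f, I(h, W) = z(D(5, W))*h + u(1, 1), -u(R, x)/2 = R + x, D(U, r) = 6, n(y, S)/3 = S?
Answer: 4356/49 ≈ 88.898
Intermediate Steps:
n(y, S) = 3*S
u(R, x) = -2*R - 2*x (u(R, x) = -2*(R + x) = -2*R - 2*x)
I(h, W) = -4 - 2*h (I(h, W) = -2*h + (-2*1 - 2*1) = -2*h + (-2 - 2) = -2*h - 4 = -4 - 2*h)
p(f) = -10/f (p(f) = (-4 - 6)/f = -10/f)
(p(-7) + 8)**2 = (-10/(-7) + 8)**2 = (-10*(-1/7) + 8)**2 = (10/7 + 8)**2 = (66/7)**2 = 4356/49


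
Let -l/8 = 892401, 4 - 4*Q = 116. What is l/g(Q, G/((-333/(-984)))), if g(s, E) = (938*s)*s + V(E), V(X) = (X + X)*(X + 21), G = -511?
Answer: -10995272721/8058032458 ≈ -1.3645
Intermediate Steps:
Q = -28 (Q = 1 - 1/4*116 = 1 - 29 = -28)
V(X) = 2*X*(21 + X) (V(X) = (2*X)*(21 + X) = 2*X*(21 + X))
g(s, E) = 938*s**2 + 2*E*(21 + E) (g(s, E) = (938*s)*s + 2*E*(21 + E) = 938*s**2 + 2*E*(21 + E))
l = -7139208 (l = -8*892401 = -7139208)
l/g(Q, G/((-333/(-984)))) = -7139208/(938*(-28)**2 + 2*(-511/((-333/(-984))))*(21 - 511/((-333/(-984))))) = -7139208/(938*784 + 2*(-511/((-333*(-1/984))))*(21 - 511/((-333*(-1/984))))) = -7139208/(735392 + 2*(-511/111/328)*(21 - 511/111/328)) = -7139208/(735392 + 2*(-511*328/111)*(21 - 511*328/111)) = -7139208/(735392 + 2*(-167608/111)*(21 - 167608/111)) = -7139208/(735392 + 2*(-167608/111)*(-165277/111)) = -7139208/(735392 + 55403494832/12321) = -7139208/64464259664/12321 = -7139208*12321/64464259664 = -10995272721/8058032458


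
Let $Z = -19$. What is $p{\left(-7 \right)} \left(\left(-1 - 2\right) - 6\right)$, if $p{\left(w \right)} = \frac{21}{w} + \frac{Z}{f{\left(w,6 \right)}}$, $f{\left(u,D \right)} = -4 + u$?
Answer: $\frac{126}{11} \approx 11.455$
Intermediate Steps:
$p{\left(w \right)} = - \frac{19}{-4 + w} + \frac{21}{w}$ ($p{\left(w \right)} = \frac{21}{w} - \frac{19}{-4 + w} = - \frac{19}{-4 + w} + \frac{21}{w}$)
$p{\left(-7 \right)} \left(\left(-1 - 2\right) - 6\right) = \frac{2 \left(-42 - 7\right)}{\left(-7\right) \left(-4 - 7\right)} \left(\left(-1 - 2\right) - 6\right) = 2 \left(- \frac{1}{7}\right) \frac{1}{-11} \left(-49\right) \left(-3 - 6\right) = 2 \left(- \frac{1}{7}\right) \left(- \frac{1}{11}\right) \left(-49\right) \left(-9\right) = \left(- \frac{14}{11}\right) \left(-9\right) = \frac{126}{11}$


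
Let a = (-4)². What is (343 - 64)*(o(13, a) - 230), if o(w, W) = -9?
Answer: -66681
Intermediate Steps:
a = 16
(343 - 64)*(o(13, a) - 230) = (343 - 64)*(-9 - 230) = 279*(-239) = -66681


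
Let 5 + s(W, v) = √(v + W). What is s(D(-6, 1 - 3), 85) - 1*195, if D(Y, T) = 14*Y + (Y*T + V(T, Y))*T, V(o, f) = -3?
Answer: -200 + I*√17 ≈ -200.0 + 4.1231*I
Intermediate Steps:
D(Y, T) = 14*Y + T*(-3 + T*Y) (D(Y, T) = 14*Y + (Y*T - 3)*T = 14*Y + (T*Y - 3)*T = 14*Y + (-3 + T*Y)*T = 14*Y + T*(-3 + T*Y))
s(W, v) = -5 + √(W + v) (s(W, v) = -5 + √(v + W) = -5 + √(W + v))
s(D(-6, 1 - 3), 85) - 1*195 = (-5 + √((-3*(1 - 3) + 14*(-6) - 6*(1 - 3)²) + 85)) - 1*195 = (-5 + √((-3*(-2) - 84 - 6*(-2)²) + 85)) - 195 = (-5 + √((6 - 84 - 6*4) + 85)) - 195 = (-5 + √((6 - 84 - 24) + 85)) - 195 = (-5 + √(-102 + 85)) - 195 = (-5 + √(-17)) - 195 = (-5 + I*√17) - 195 = -200 + I*√17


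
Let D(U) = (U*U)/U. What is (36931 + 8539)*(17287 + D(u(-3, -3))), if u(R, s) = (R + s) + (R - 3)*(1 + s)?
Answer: 786312710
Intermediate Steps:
u(R, s) = R + s + (1 + s)*(-3 + R) (u(R, s) = (R + s) + (-3 + R)*(1 + s) = (R + s) + (1 + s)*(-3 + R) = R + s + (1 + s)*(-3 + R))
D(U) = U (D(U) = U**2/U = U)
(36931 + 8539)*(17287 + D(u(-3, -3))) = (36931 + 8539)*(17287 + (-3 - 2*(-3) + 2*(-3) - 3*(-3))) = 45470*(17287 + (-3 + 6 - 6 + 9)) = 45470*(17287 + 6) = 45470*17293 = 786312710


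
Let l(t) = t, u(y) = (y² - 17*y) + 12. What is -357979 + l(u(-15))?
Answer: -357487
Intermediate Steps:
u(y) = 12 + y² - 17*y
-357979 + l(u(-15)) = -357979 + (12 + (-15)² - 17*(-15)) = -357979 + (12 + 225 + 255) = -357979 + 492 = -357487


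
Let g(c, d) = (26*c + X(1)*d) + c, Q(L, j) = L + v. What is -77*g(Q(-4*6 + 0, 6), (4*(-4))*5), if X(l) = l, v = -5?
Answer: 66451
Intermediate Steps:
Q(L, j) = -5 + L (Q(L, j) = L - 5 = -5 + L)
g(c, d) = d + 27*c (g(c, d) = (26*c + 1*d) + c = (26*c + d) + c = (d + 26*c) + c = d + 27*c)
-77*g(Q(-4*6 + 0, 6), (4*(-4))*5) = -77*((4*(-4))*5 + 27*(-5 + (-4*6 + 0))) = -77*(-16*5 + 27*(-5 + (-24 + 0))) = -77*(-80 + 27*(-5 - 24)) = -77*(-80 + 27*(-29)) = -77*(-80 - 783) = -77*(-863) = 66451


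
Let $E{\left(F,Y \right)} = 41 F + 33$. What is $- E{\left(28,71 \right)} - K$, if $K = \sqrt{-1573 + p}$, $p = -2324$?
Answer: $-1181 - 3 i \sqrt{433} \approx -1181.0 - 62.426 i$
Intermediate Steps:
$E{\left(F,Y \right)} = 33 + 41 F$
$K = 3 i \sqrt{433}$ ($K = \sqrt{-1573 - 2324} = \sqrt{-3897} = 3 i \sqrt{433} \approx 62.426 i$)
$- E{\left(28,71 \right)} - K = - (33 + 41 \cdot 28) - 3 i \sqrt{433} = - (33 + 1148) - 3 i \sqrt{433} = \left(-1\right) 1181 - 3 i \sqrt{433} = -1181 - 3 i \sqrt{433}$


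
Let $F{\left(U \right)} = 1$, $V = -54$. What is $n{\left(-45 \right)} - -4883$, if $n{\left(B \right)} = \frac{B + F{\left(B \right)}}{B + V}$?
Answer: $\frac{43951}{9} \approx 4883.4$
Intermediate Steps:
$n{\left(B \right)} = \frac{1 + B}{-54 + B}$ ($n{\left(B \right)} = \frac{B + 1}{B - 54} = \frac{1 + B}{-54 + B}$)
$n{\left(-45 \right)} - -4883 = \frac{1 - 45}{-54 - 45} - -4883 = \frac{1}{-99} \left(-44\right) + 4883 = \left(- \frac{1}{99}\right) \left(-44\right) + 4883 = \frac{4}{9} + 4883 = \frac{43951}{9}$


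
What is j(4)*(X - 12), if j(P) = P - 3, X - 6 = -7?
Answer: -13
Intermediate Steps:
X = -1 (X = 6 - 7 = -1)
j(P) = -3 + P
j(4)*(X - 12) = (-3 + 4)*(-1 - 12) = 1*(-13) = -13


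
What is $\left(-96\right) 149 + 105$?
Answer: $-14199$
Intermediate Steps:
$\left(-96\right) 149 + 105 = -14304 + 105 = -14199$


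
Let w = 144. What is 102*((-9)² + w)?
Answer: 22950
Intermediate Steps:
102*((-9)² + w) = 102*((-9)² + 144) = 102*(81 + 144) = 102*225 = 22950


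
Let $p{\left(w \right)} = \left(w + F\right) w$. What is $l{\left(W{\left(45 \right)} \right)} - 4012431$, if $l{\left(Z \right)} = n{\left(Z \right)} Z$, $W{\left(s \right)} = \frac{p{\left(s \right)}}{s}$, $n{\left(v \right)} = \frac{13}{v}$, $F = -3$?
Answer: $-4012418$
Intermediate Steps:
$p{\left(w \right)} = w \left(-3 + w\right)$ ($p{\left(w \right)} = \left(w - 3\right) w = \left(-3 + w\right) w = w \left(-3 + w\right)$)
$W{\left(s \right)} = -3 + s$ ($W{\left(s \right)} = \frac{s \left(-3 + s\right)}{s} = -3 + s$)
$l{\left(Z \right)} = 13$ ($l{\left(Z \right)} = \frac{13}{Z} Z = 13$)
$l{\left(W{\left(45 \right)} \right)} - 4012431 = 13 - 4012431 = -4012418$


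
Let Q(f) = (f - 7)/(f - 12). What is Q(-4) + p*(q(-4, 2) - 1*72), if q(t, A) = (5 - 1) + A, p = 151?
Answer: -159445/16 ≈ -9965.3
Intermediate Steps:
Q(f) = (-7 + f)/(-12 + f)
q(t, A) = 4 + A
Q(-4) + p*(q(-4, 2) - 1*72) = (-7 - 4)/(-12 - 4) + 151*((4 + 2) - 1*72) = -11/(-16) + 151*(6 - 72) = -1/16*(-11) + 151*(-66) = 11/16 - 9966 = -159445/16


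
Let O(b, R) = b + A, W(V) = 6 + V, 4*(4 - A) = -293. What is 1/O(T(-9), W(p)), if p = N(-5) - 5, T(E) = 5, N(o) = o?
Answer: 4/329 ≈ 0.012158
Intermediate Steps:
A = 309/4 (A = 4 - 1/4*(-293) = 4 + 293/4 = 309/4 ≈ 77.250)
p = -10 (p = -5 - 5 = -10)
O(b, R) = 309/4 + b (O(b, R) = b + 309/4 = 309/4 + b)
1/O(T(-9), W(p)) = 1/(309/4 + 5) = 1/(329/4) = 4/329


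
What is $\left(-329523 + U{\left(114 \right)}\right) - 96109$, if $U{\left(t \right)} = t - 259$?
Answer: $-425777$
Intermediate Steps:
$U{\left(t \right)} = -259 + t$ ($U{\left(t \right)} = t - 259 = -259 + t$)
$\left(-329523 + U{\left(114 \right)}\right) - 96109 = \left(-329523 + \left(-259 + 114\right)\right) - 96109 = \left(-329523 - 145\right) - 96109 = -329668 - 96109 = -425777$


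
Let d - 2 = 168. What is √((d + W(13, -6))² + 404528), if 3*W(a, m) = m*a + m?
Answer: 6*√11797 ≈ 651.68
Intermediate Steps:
d = 170 (d = 2 + 168 = 170)
W(a, m) = m/3 + a*m/3 (W(a, m) = (m*a + m)/3 = (a*m + m)/3 = (m + a*m)/3 = m/3 + a*m/3)
√((d + W(13, -6))² + 404528) = √((170 + (⅓)*(-6)*(1 + 13))² + 404528) = √((170 + (⅓)*(-6)*14)² + 404528) = √((170 - 28)² + 404528) = √(142² + 404528) = √(20164 + 404528) = √424692 = 6*√11797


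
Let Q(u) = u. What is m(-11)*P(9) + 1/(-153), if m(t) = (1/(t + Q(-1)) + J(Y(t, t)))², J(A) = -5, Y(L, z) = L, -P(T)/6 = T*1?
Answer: -1707947/1224 ≈ -1395.4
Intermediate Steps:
P(T) = -6*T
m(t) = (-5 + 1/(-1 + t))² (m(t) = (1/(t - 1) - 5)² = (1/(-1 + t) - 5)² = (-5 + 1/(-1 + t))²)
m(-11)*P(9) + 1/(-153) = ((6 - 5*(-11))²/(-1 - 11)²)*(-6*9) + 1/(-153) = ((6 + 55)²/(-12)²)*(-54) - 1/153 = ((1/144)*61²)*(-54) - 1/153 = ((1/144)*3721)*(-54) - 1/153 = (3721/144)*(-54) - 1/153 = -11163/8 - 1/153 = -1707947/1224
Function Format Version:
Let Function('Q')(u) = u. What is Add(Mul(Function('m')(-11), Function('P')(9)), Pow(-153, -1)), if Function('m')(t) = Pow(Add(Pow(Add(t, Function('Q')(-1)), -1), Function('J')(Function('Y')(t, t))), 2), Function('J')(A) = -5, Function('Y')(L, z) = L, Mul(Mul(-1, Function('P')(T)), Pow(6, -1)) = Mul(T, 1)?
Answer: Rational(-1707947, 1224) ≈ -1395.4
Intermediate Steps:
Function('P')(T) = Mul(-6, T) (Function('P')(T) = Mul(-6, Mul(T, 1)) = Mul(-6, T))
Function('m')(t) = Pow(Add(-5, Pow(Add(-1, t), -1)), 2) (Function('m')(t) = Pow(Add(Pow(Add(t, -1), -1), -5), 2) = Pow(Add(Pow(Add(-1, t), -1), -5), 2) = Pow(Add(-5, Pow(Add(-1, t), -1)), 2))
Add(Mul(Function('m')(-11), Function('P')(9)), Pow(-153, -1)) = Add(Mul(Mul(Pow(Add(-1, -11), -2), Pow(Add(6, Mul(-5, -11)), 2)), Mul(-6, 9)), Pow(-153, -1)) = Add(Mul(Mul(Pow(-12, -2), Pow(Add(6, 55), 2)), -54), Rational(-1, 153)) = Add(Mul(Mul(Rational(1, 144), Pow(61, 2)), -54), Rational(-1, 153)) = Add(Mul(Mul(Rational(1, 144), 3721), -54), Rational(-1, 153)) = Add(Mul(Rational(3721, 144), -54), Rational(-1, 153)) = Add(Rational(-11163, 8), Rational(-1, 153)) = Rational(-1707947, 1224)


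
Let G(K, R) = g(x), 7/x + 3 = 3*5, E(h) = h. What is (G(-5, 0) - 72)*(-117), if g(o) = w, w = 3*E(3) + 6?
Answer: 6669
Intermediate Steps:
w = 15 (w = 3*3 + 6 = 9 + 6 = 15)
x = 7/12 (x = 7/(-3 + 3*5) = 7/(-3 + 15) = 7/12 ≈ 0.58333)
g(o) = 15
G(K, R) = 15
(G(-5, 0) - 72)*(-117) = (15 - 72)*(-117) = -57*(-117) = 6669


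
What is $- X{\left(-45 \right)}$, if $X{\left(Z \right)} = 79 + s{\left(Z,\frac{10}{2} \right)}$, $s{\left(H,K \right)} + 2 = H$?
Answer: $-32$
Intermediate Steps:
$s{\left(H,K \right)} = -2 + H$
$X{\left(Z \right)} = 77 + Z$ ($X{\left(Z \right)} = 79 + \left(-2 + Z\right) = 77 + Z$)
$- X{\left(-45 \right)} = - (77 - 45) = \left(-1\right) 32 = -32$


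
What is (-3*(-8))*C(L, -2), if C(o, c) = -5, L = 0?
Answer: -120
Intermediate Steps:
(-3*(-8))*C(L, -2) = -3*(-8)*(-5) = 24*(-5) = -120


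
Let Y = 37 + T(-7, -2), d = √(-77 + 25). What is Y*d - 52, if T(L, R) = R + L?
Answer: -52 + 56*I*√13 ≈ -52.0 + 201.91*I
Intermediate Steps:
T(L, R) = L + R
d = 2*I*√13 (d = √(-52) = 2*I*√13 ≈ 7.2111*I)
Y = 28 (Y = 37 + (-7 - 2) = 37 - 9 = 28)
Y*d - 52 = 28*(2*I*√13) - 52 = 56*I*√13 - 52 = -52 + 56*I*√13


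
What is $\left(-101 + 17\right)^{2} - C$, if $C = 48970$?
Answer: $-41914$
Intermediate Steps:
$\left(-101 + 17\right)^{2} - C = \left(-101 + 17\right)^{2} - 48970 = \left(-84\right)^{2} - 48970 = 7056 - 48970 = -41914$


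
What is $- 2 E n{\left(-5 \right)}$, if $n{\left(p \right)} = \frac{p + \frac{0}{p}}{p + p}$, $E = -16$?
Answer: $16$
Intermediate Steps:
$n{\left(p \right)} = \frac{1}{2}$ ($n{\left(p \right)} = \frac{p + 0}{2 p} = p \frac{1}{2 p} = \frac{1}{2}$)
$- 2 E n{\left(-5 \right)} = \left(-2\right) \left(-16\right) \frac{1}{2} = 32 \cdot \frac{1}{2} = 16$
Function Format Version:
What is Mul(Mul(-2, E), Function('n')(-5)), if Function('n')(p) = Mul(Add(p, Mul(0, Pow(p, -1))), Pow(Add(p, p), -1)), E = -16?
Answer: 16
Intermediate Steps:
Function('n')(p) = Rational(1, 2) (Function('n')(p) = Mul(Add(p, 0), Pow(Mul(2, p), -1)) = Mul(p, Mul(Rational(1, 2), Pow(p, -1))) = Rational(1, 2))
Mul(Mul(-2, E), Function('n')(-5)) = Mul(Mul(-2, -16), Rational(1, 2)) = Mul(32, Rational(1, 2)) = 16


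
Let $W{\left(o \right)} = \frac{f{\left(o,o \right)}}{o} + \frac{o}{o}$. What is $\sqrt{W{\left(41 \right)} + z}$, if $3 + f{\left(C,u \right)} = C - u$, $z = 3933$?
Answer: $\frac{\sqrt{6612931}}{41} \approx 62.721$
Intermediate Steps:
$f{\left(C,u \right)} = -3 + C - u$ ($f{\left(C,u \right)} = -3 + \left(C - u\right) = -3 + C - u$)
$W{\left(o \right)} = 1 - \frac{3}{o}$ ($W{\left(o \right)} = \frac{-3 + o - o}{o} + \frac{o}{o} = - \frac{3}{o} + 1 = 1 - \frac{3}{o}$)
$\sqrt{W{\left(41 \right)} + z} = \sqrt{\frac{-3 + 41}{41} + 3933} = \sqrt{\frac{1}{41} \cdot 38 + 3933} = \sqrt{\frac{38}{41} + 3933} = \sqrt{\frac{161291}{41}} = \frac{\sqrt{6612931}}{41}$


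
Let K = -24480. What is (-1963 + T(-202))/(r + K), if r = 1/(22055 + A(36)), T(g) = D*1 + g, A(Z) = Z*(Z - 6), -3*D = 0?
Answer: 50087275/566344799 ≈ 0.088440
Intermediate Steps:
D = 0 (D = -1/3*0 = 0)
A(Z) = Z*(-6 + Z)
T(g) = g (T(g) = 0*1 + g = 0 + g = g)
r = 1/23135 (r = 1/(22055 + 36*(-6 + 36)) = 1/(22055 + 36*30) = 1/(22055 + 1080) = 1/23135 ≈ 4.3225e-5)
(-1963 + T(-202))/(r + K) = (-1963 - 202)/(1/23135 - 24480) = -2165/(-566344799/23135) = -2165*(-23135/566344799) = 50087275/566344799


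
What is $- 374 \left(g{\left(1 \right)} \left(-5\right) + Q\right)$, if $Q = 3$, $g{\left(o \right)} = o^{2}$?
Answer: $748$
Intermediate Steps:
$- 374 \left(g{\left(1 \right)} \left(-5\right) + Q\right) = - 374 \left(1^{2} \left(-5\right) + 3\right) = - 374 \left(1 \left(-5\right) + 3\right) = - 374 \left(-5 + 3\right) = \left(-374\right) \left(-2\right) = 748$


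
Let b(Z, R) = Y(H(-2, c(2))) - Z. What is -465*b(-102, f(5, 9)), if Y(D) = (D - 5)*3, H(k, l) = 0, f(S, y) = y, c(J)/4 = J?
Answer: -40455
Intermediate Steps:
c(J) = 4*J
Y(D) = -15 + 3*D (Y(D) = (-5 + D)*3 = -15 + 3*D)
b(Z, R) = -15 - Z (b(Z, R) = (-15 + 3*0) - Z = (-15 + 0) - Z = -15 - Z)
-465*b(-102, f(5, 9)) = -465*(-15 - 1*(-102)) = -465*(-15 + 102) = -465*87 = -40455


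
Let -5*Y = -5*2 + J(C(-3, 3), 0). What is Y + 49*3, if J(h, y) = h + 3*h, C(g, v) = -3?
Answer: 757/5 ≈ 151.40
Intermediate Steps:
J(h, y) = 4*h
Y = 22/5 (Y = -(-5*2 + 4*(-3))/5 = -(-10 - 12)/5 = -⅕*(-22) = 22/5 ≈ 4.4000)
Y + 49*3 = 22/5 + 49*3 = 22/5 + 147 = 757/5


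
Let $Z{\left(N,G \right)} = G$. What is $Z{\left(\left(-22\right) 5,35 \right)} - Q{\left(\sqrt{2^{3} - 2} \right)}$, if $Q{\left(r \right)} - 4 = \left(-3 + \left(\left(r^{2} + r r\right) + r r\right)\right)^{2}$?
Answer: $-194$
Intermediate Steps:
$Q{\left(r \right)} = 4 + \left(-3 + 3 r^{2}\right)^{2}$ ($Q{\left(r \right)} = 4 + \left(-3 + \left(\left(r^{2} + r r\right) + r r\right)\right)^{2} = 4 + \left(-3 + \left(\left(r^{2} + r^{2}\right) + r^{2}\right)\right)^{2} = 4 + \left(-3 + \left(2 r^{2} + r^{2}\right)\right)^{2} = 4 + \left(-3 + 3 r^{2}\right)^{2}$)
$Z{\left(\left(-22\right) 5,35 \right)} - Q{\left(\sqrt{2^{3} - 2} \right)} = 35 - \left(4 + 9 \left(-1 + \left(\sqrt{2^{3} - 2}\right)^{2}\right)^{2}\right) = 35 - \left(4 + 9 \left(-1 + \left(\sqrt{8 - 2}\right)^{2}\right)^{2}\right) = 35 - \left(4 + 9 \left(-1 + \left(\sqrt{6}\right)^{2}\right)^{2}\right) = 35 - \left(4 + 9 \left(-1 + 6\right)^{2}\right) = 35 - \left(4 + 9 \cdot 5^{2}\right) = 35 - \left(4 + 9 \cdot 25\right) = 35 - \left(4 + 225\right) = 35 - 229 = -194$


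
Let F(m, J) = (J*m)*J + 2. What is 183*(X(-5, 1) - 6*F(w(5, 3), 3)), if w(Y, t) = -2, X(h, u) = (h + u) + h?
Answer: 15921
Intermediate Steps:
X(h, u) = u + 2*h
F(m, J) = 2 + m*J**2 (F(m, J) = m*J**2 + 2 = 2 + m*J**2)
183*(X(-5, 1) - 6*F(w(5, 3), 3)) = 183*((1 + 2*(-5)) - 6*(2 - 2*3**2)) = 183*((1 - 10) - 6*(2 - 2*9)) = 183*(-9 - 6*(2 - 18)) = 183*(-9 - 6*(-16)) = 183*(-9 + 96) = 183*87 = 15921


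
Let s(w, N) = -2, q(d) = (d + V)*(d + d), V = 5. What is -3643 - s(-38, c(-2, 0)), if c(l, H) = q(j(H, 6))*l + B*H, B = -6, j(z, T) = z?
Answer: -3641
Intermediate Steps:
q(d) = 2*d*(5 + d) (q(d) = (d + 5)*(d + d) = (5 + d)*(2*d) = 2*d*(5 + d))
c(l, H) = -6*H + 2*H*l*(5 + H) (c(l, H) = (2*H*(5 + H))*l - 6*H = 2*H*l*(5 + H) - 6*H = -6*H + 2*H*l*(5 + H))
-3643 - s(-38, c(-2, 0)) = -3643 - 1*(-2) = -3643 + 2 = -3641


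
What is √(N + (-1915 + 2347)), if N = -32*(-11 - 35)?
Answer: 4*√119 ≈ 43.635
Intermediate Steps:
N = 1472 (N = -32*(-46) = 1472)
√(N + (-1915 + 2347)) = √(1472 + (-1915 + 2347)) = √(1472 + 432) = √1904 = 4*√119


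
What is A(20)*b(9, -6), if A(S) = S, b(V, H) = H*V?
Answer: -1080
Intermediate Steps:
A(20)*b(9, -6) = 20*(-6*9) = 20*(-54) = -1080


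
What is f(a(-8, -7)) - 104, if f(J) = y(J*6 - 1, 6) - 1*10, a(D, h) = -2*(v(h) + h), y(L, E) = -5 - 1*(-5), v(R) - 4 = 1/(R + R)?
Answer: -114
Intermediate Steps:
v(R) = 4 + 1/(2*R) (v(R) = 4 + 1/(R + R) = 4 + 1/(2*R))
y(L, E) = 0 (y(L, E) = -5 + 5 = 0)
a(D, h) = -8 - 1/h - 2*h (a(D, h) = -2*((4 + 1/(2*h)) + h) = -2*(4 + h + 1/(2*h)) = -8 - 1/h - 2*h)
f(J) = -10 (f(J) = 0 - 1*10 = 0 - 10 = -10)
f(a(-8, -7)) - 104 = -10 - 104 = -114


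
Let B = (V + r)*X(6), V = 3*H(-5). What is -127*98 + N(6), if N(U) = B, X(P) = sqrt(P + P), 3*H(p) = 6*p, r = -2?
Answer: -12446 - 64*sqrt(3) ≈ -12557.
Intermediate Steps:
H(p) = 2*p (H(p) = (6*p)/3 = 2*p)
X(P) = sqrt(2)*sqrt(P) (X(P) = sqrt(2*P) = sqrt(2)*sqrt(P))
V = -30 (V = 3*(2*(-5)) = 3*(-10) = -30)
B = -64*sqrt(3) (B = (-30 - 2)*(sqrt(2)*sqrt(6)) = -64*sqrt(3) ≈ -110.85)
N(U) = -64*sqrt(3)
-127*98 + N(6) = -127*98 - 64*sqrt(3) = -12446 - 64*sqrt(3)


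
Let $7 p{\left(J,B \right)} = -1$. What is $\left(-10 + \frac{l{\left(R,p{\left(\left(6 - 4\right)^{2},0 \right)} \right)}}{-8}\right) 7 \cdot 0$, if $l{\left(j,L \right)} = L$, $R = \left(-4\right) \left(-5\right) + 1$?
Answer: $0$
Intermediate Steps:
$p{\left(J,B \right)} = - \frac{1}{7}$ ($p{\left(J,B \right)} = \frac{1}{7} \left(-1\right) = - \frac{1}{7}$)
$R = 21$ ($R = 20 + 1 = 21$)
$\left(-10 + \frac{l{\left(R,p{\left(\left(6 - 4\right)^{2},0 \right)} \right)}}{-8}\right) 7 \cdot 0 = \left(-10 - \frac{1}{7 \left(-8\right)}\right) 7 \cdot 0 = \left(-10 - - \frac{1}{56}\right) 0 = \left(-10 + \frac{1}{56}\right) 0 = \left(- \frac{559}{56}\right) 0 = 0$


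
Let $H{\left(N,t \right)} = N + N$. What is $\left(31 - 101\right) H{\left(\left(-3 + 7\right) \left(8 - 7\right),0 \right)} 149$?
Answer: $-83440$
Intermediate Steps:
$H{\left(N,t \right)} = 2 N$
$\left(31 - 101\right) H{\left(\left(-3 + 7\right) \left(8 - 7\right),0 \right)} 149 = \left(31 - 101\right) 2 \left(-3 + 7\right) \left(8 - 7\right) 149 = - 70 \cdot 2 \cdot 4 \cdot 1 \cdot 149 = - 70 \cdot 2 \cdot 4 \cdot 149 = \left(-70\right) 8 \cdot 149 = \left(-560\right) 149 = -83440$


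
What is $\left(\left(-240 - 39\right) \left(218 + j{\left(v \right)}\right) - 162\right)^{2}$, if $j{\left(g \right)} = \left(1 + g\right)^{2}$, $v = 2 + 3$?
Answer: $5044976784$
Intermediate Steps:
$v = 5$
$\left(\left(-240 - 39\right) \left(218 + j{\left(v \right)}\right) - 162\right)^{2} = \left(\left(-240 - 39\right) \left(218 + \left(1 + 5\right)^{2}\right) - 162\right)^{2} = \left(- 279 \left(218 + 6^{2}\right) - 162\right)^{2} = \left(- 279 \left(218 + 36\right) - 162\right)^{2} = \left(\left(-279\right) 254 - 162\right)^{2} = \left(-70866 - 162\right)^{2} = \left(-71028\right)^{2} = 5044976784$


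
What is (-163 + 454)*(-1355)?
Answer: -394305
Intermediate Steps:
(-163 + 454)*(-1355) = 291*(-1355) = -394305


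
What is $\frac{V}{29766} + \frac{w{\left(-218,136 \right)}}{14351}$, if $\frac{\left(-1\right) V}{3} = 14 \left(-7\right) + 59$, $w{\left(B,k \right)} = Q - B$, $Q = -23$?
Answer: $\frac{2494479}{142390622} \approx 0.017519$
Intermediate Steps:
$w{\left(B,k \right)} = -23 - B$
$V = 117$ ($V = - 3 \left(14 \left(-7\right) + 59\right) = - 3 \left(-98 + 59\right) = \left(-3\right) \left(-39\right) = 117$)
$\frac{V}{29766} + \frac{w{\left(-218,136 \right)}}{14351} = \frac{117}{29766} + \frac{-23 - -218}{14351} = 117 \cdot \frac{1}{29766} + \left(-23 + 218\right) \frac{1}{14351} = \frac{39}{9922} + 195 \cdot \frac{1}{14351} = \frac{39}{9922} + \frac{195}{14351} = \frac{2494479}{142390622}$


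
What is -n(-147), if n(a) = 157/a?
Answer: 157/147 ≈ 1.0680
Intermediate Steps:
-n(-147) = -157/(-147) = -157*(-1)/147 = -1*(-157/147) = 157/147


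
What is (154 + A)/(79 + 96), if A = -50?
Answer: 104/175 ≈ 0.59429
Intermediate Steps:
(154 + A)/(79 + 96) = (154 - 50)/(79 + 96) = 104/175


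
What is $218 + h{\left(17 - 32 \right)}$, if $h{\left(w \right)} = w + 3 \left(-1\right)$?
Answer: $200$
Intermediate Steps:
$h{\left(w \right)} = -3 + w$ ($h{\left(w \right)} = w - 3 = -3 + w$)
$218 + h{\left(17 - 32 \right)} = 218 + \left(-3 + \left(17 - 32\right)\right) = 218 - 18 = 200$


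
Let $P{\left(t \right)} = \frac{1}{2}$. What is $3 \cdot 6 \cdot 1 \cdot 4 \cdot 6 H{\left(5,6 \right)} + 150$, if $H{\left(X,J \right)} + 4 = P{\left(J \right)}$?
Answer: $-1362$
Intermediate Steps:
$P{\left(t \right)} = \frac{1}{2}$
$H{\left(X,J \right)} = - \frac{7}{2}$ ($H{\left(X,J \right)} = -4 + \frac{1}{2} = - \frac{7}{2}$)
$3 \cdot 6 \cdot 1 \cdot 4 \cdot 6 H{\left(5,6 \right)} + 150 = 3 \cdot 6 \cdot 1 \cdot 4 \cdot 6 \left(- \frac{7}{2}\right) + 150 = 18 \cdot 1 \cdot 24 \left(- \frac{7}{2}\right) + 150 = 18 \left(-84\right) + 150 = -1512 + 150 = -1362$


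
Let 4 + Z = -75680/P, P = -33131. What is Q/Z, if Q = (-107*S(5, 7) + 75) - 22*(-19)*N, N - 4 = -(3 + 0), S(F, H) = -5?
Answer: -8514667/14211 ≈ -599.16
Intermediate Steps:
N = 1 (N = 4 - (3 + 0) = 4 - 1*3 = 4 - 3 = 1)
Z = -56844/33131 (Z = -4 - 75680/(-33131) = -4 - 75680*(-1/33131) = -4 + 75680/33131 = -56844/33131 ≈ -1.7157)
Q = 1028 (Q = (-107*(-5) + 75) - 22*(-19) = (535 + 75) - (-418) = 610 - 1*(-418) = 610 + 418 = 1028)
Q/Z = 1028/(-56844/33131) = 1028*(-33131/56844) = -8514667/14211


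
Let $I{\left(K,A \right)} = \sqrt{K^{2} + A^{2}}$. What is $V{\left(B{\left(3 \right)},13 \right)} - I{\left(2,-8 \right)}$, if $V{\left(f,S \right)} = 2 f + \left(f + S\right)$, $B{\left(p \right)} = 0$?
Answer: $13 - 2 \sqrt{17} \approx 4.7538$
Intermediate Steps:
$V{\left(f,S \right)} = S + 3 f$ ($V{\left(f,S \right)} = 2 f + \left(S + f\right) = S + 3 f$)
$I{\left(K,A \right)} = \sqrt{A^{2} + K^{2}}$
$V{\left(B{\left(3 \right)},13 \right)} - I{\left(2,-8 \right)} = \left(13 + 3 \cdot 0\right) - \sqrt{\left(-8\right)^{2} + 2^{2}} = \left(13 + 0\right) - \sqrt{64 + 4} = 13 - \sqrt{68} = 13 - 2 \sqrt{17}$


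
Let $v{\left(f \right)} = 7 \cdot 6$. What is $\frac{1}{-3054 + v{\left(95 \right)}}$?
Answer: $- \frac{1}{3012} \approx -0.00033201$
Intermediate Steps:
$v{\left(f \right)} = 42$
$\frac{1}{-3054 + v{\left(95 \right)}} = \frac{1}{-3054 + 42} = \frac{1}{-3012} = - \frac{1}{3012}$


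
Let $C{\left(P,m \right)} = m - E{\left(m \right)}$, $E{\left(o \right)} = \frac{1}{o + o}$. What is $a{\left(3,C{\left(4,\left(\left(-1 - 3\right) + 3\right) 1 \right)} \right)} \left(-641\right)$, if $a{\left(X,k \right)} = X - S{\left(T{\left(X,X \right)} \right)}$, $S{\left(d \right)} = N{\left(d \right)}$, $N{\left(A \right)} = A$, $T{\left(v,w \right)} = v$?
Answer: $0$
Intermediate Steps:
$E{\left(o \right)} = \frac{1}{2 o}$
$S{\left(d \right)} = d$
$C{\left(P,m \right)} = m - \frac{1}{2 m}$
$a{\left(X,k \right)} = 0$ ($a{\left(X,k \right)} = X - X = 0$)
$a{\left(3,C{\left(4,\left(\left(-1 - 3\right) + 3\right) 1 \right)} \right)} \left(-641\right) = 0 \left(-641\right) = 0$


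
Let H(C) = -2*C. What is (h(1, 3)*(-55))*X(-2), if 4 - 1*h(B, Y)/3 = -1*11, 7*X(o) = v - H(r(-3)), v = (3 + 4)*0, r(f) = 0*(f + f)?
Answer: 0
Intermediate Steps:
r(f) = 0 (r(f) = 0*(2*f) = 0)
v = 0 (v = 7*0 = 0)
X(o) = 0 (X(o) = (0 - (-2)*0)/7 = (0 - 1*0)/7 = (0 + 0)/7 = (⅐)*0 = 0)
h(B, Y) = 45 (h(B, Y) = 12 - (-3)*11 = 12 - 3*(-11) = 12 + 33 = 45)
(h(1, 3)*(-55))*X(-2) = (45*(-55))*0 = -2475*0 = 0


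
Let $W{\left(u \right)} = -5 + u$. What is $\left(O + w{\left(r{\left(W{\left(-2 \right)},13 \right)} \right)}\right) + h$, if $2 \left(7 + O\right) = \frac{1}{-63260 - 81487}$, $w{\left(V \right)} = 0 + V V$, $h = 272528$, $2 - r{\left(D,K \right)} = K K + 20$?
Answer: $\frac{89016510059}{289494} \approx 3.0749 \cdot 10^{5}$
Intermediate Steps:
$r{\left(D,K \right)} = -18 - K^{2}$ ($r{\left(D,K \right)} = 2 - \left(K K + 20\right) = 2 - \left(K^{2} + 20\right) = 2 - \left(20 + K^{2}\right) = -18 - K^{2}$)
$w{\left(V \right)} = V^{2}$ ($w{\left(V \right)} = 0 + V^{2} = V^{2}$)
$O = - \frac{2026459}{289494}$ ($O = -7 + \frac{1}{2 \left(-63260 - 81487\right)} = -7 + \frac{1}{2 \left(-144747\right)} = -7 + \frac{1}{2} \left(- \frac{1}{144747}\right) = -7 - \frac{1}{289494} = - \frac{2026459}{289494} \approx -7.0$)
$\left(O + w{\left(r{\left(W{\left(-2 \right)},13 \right)} \right)}\right) + h = \left(- \frac{2026459}{289494} + \left(-18 - 13^{2}\right)^{2}\right) + 272528 = \left(- \frac{2026459}{289494} + \left(-18 - 169\right)^{2}\right) + 272528 = \left(- \frac{2026459}{289494} + \left(-187\right)^{2}\right) + 272528 = \left(- \frac{2026459}{289494} + 34969\right) + 272528 = \frac{10121289227}{289494} + 272528 = \frac{89016510059}{289494}$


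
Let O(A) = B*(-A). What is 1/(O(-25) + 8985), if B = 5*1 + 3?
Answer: 1/9185 ≈ 0.00010887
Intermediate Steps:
B = 8 (B = 5 + 3 = 8)
O(A) = -8*A (O(A) = 8*(-A) = -8*A)
1/(O(-25) + 8985) = 1/(-8*(-25) + 8985) = 1/(200 + 8985) = 1/9185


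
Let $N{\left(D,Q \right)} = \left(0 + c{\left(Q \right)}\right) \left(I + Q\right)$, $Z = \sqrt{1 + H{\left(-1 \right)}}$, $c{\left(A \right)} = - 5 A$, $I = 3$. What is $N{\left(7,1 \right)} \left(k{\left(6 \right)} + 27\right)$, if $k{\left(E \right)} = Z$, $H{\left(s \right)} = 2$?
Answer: $-540 - 20 \sqrt{3} \approx -574.64$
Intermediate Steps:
$Z = \sqrt{3}$ ($Z = \sqrt{1 + 2} = \sqrt{3} \approx 1.732$)
$k{\left(E \right)} = \sqrt{3}$
$N{\left(D,Q \right)} = - 5 Q \left(3 + Q\right)$ ($N{\left(D,Q \right)} = \left(0 - 5 Q\right) \left(3 + Q\right) = - 5 Q \left(3 + Q\right)$)
$N{\left(7,1 \right)} \left(k{\left(6 \right)} + 27\right) = \left(-5\right) 1 \left(3 + 1\right) \left(\sqrt{3} + 27\right) = \left(-5\right) 1 \cdot 4 \left(27 + \sqrt{3}\right) = - 20 \left(27 + \sqrt{3}\right) = -540 - 20 \sqrt{3}$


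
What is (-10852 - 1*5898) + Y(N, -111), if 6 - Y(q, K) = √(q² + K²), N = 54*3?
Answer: -16744 - 3*√4285 ≈ -16940.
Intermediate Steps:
N = 162
Y(q, K) = 6 - √(K² + q²) (Y(q, K) = 6 - √(q² + K²) = 6 - √(K² + q²))
(-10852 - 1*5898) + Y(N, -111) = (-10852 - 1*5898) + (6 - √((-111)² + 162²)) = (-10852 - 5898) + (6 - √(12321 + 26244)) = -16750 + (6 - √38565) = -16750 + (6 - 3*√4285) = -16744 - 3*√4285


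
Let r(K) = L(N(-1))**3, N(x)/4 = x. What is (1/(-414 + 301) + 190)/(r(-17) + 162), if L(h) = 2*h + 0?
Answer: -3067/5650 ≈ -0.54283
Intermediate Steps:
N(x) = 4*x
L(h) = 2*h
r(K) = -512 (r(K) = (2*(4*(-1)))**3 = (2*(-4))**3 = (-8)**3 = -512)
(1/(-414 + 301) + 190)/(r(-17) + 162) = (1/(-414 + 301) + 190)/(-512 + 162) = (1/(-113) + 190)/(-350) = (-1/113 + 190)*(-1/350) = (21469/113)*(-1/350) = -3067/5650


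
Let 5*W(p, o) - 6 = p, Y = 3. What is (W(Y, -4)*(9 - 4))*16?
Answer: 144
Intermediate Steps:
W(p, o) = 6/5 + p/5
(W(Y, -4)*(9 - 4))*16 = ((6/5 + (⅕)*3)*(9 - 4))*16 = ((6/5 + ⅗)*5)*16 = ((9/5)*5)*16 = 9*16 = 144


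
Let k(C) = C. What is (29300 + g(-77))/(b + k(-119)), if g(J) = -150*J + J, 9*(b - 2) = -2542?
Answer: -366957/3595 ≈ -102.07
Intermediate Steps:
b = -2524/9 (b = 2 + (⅑)*(-2542) = 2 - 2542/9 = -2524/9 ≈ -280.44)
g(J) = -149*J
(29300 + g(-77))/(b + k(-119)) = (29300 - 149*(-77))/(-2524/9 - 119) = (29300 + 11473)/(-3595/9) = 40773*(-9/3595) = -366957/3595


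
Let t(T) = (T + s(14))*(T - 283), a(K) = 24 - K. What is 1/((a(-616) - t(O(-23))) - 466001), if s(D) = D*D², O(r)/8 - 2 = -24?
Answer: 1/713351 ≈ 1.4018e-6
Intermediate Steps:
O(r) = -176 (O(r) = 16 + 8*(-24) = 16 - 192 = -176)
s(D) = D³
t(T) = (-283 + T)*(2744 + T) (t(T) = (T + 14³)*(T - 283) = (T + 2744)*(-283 + T) = (2744 + T)*(-283 + T) = (-283 + T)*(2744 + T))
1/((a(-616) - t(O(-23))) - 466001) = 1/(((24 - 1*(-616)) - (-776552 + (-176)² + 2461*(-176))) - 466001) = 1/(((24 + 616) - (-776552 + 30976 - 433136)) - 466001) = 1/((640 - 1*(-1178712)) - 466001) = 1/((640 + 1178712) - 466001) = 1/(1179352 - 466001) = 1/713351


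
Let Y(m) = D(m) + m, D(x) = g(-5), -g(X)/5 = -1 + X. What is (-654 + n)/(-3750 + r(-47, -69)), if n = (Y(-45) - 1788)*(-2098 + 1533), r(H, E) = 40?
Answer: -1018041/3710 ≈ -274.40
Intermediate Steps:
g(X) = 5 - 5*X (g(X) = -5*(-1 + X) = 5 - 5*X)
D(x) = 30 (D(x) = 5 - 5*(-5) = 5 + 25 = 30)
Y(m) = 30 + m
n = 1018695 (n = ((30 - 45) - 1788)*(-2098 + 1533) = (-15 - 1788)*(-565) = -1803*(-565) = 1018695)
(-654 + n)/(-3750 + r(-47, -69)) = (-654 + 1018695)/(-3750 + 40) = 1018041/(-3710) = 1018041*(-1/3710) = -1018041/3710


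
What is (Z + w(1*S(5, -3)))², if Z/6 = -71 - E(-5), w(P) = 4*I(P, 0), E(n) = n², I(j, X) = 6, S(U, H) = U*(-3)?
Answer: 304704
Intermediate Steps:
S(U, H) = -3*U
w(P) = 24 (w(P) = 4*6 = 24)
Z = -576 (Z = 6*(-71 - 1*(-5)²) = 6*(-71 - 1*25) = 6*(-71 - 25) = 6*(-96) = -576)
(Z + w(1*S(5, -3)))² = (-576 + 24)² = (-552)² = 304704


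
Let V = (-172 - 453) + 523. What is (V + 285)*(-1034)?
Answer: -189222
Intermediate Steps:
V = -102 (V = -625 + 523 = -102)
(V + 285)*(-1034) = (-102 + 285)*(-1034) = 183*(-1034) = -189222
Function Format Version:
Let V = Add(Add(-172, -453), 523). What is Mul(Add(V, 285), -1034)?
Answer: -189222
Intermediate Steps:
V = -102 (V = Add(-625, 523) = -102)
Mul(Add(V, 285), -1034) = Mul(Add(-102, 285), -1034) = Mul(183, -1034) = -189222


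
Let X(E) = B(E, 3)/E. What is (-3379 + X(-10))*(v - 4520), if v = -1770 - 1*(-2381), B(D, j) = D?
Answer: 13204602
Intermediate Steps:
v = 611 (v = -1770 + 2381 = 611)
X(E) = 1 (X(E) = E/E = 1)
(-3379 + X(-10))*(v - 4520) = (-3379 + 1)*(611 - 4520) = -3378*(-3909) = 13204602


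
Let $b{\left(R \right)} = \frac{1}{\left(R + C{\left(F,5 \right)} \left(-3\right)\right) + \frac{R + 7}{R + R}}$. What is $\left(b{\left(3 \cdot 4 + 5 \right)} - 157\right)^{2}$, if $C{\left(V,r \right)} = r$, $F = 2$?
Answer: $\frac{51912025}{2116} \approx 24533.0$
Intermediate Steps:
$b{\left(R \right)} = \frac{1}{-15 + R + \frac{7 + R}{2 R}}$ ($b{\left(R \right)} = \frac{1}{\left(R + 5 \left(-3\right)\right) + \frac{R + 7}{R + R}} = \frac{1}{\left(R - 15\right) + \frac{7 + R}{2 R}} = \frac{1}{\left(-15 + R\right) + \left(7 + R\right) \frac{1}{2 R}} = \frac{1}{\left(-15 + R\right) + \frac{7 + R}{2 R}} = \frac{1}{-15 + R + \frac{7 + R}{2 R}}$)
$\left(b{\left(3 \cdot 4 + 5 \right)} - 157\right)^{2} = \left(\frac{2 \left(3 \cdot 4 + 5\right)}{7 - 29 \left(3 \cdot 4 + 5\right) + 2 \left(3 \cdot 4 + 5\right)^{2}} - 157\right)^{2} = \left(\frac{2 \left(12 + 5\right)}{7 - 29 \left(12 + 5\right) + 2 \left(12 + 5\right)^{2}} - 157\right)^{2} = \left(2 \cdot 17 \frac{1}{7 - 493 + 2 \cdot 17^{2}} - 157\right)^{2} = \left(2 \cdot 17 \frac{1}{7 - 493 + 2 \cdot 289} - 157\right)^{2} = \left(2 \cdot 17 \frac{1}{7 - 493 + 578} - 157\right)^{2} = \left(2 \cdot 17 \cdot \frac{1}{92} - 157\right)^{2} = \left(\frac{17}{46} - 157\right)^{2} = \left(- \frac{7205}{46}\right)^{2} = \frac{51912025}{2116}$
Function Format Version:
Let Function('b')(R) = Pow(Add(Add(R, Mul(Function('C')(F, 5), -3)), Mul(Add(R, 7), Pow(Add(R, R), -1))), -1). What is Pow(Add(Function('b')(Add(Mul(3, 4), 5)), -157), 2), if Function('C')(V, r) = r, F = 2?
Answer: Rational(51912025, 2116) ≈ 24533.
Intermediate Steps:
Function('b')(R) = Pow(Add(-15, R, Mul(Rational(1, 2), Pow(R, -1), Add(7, R))), -1) (Function('b')(R) = Pow(Add(Add(R, Mul(5, -3)), Mul(Add(R, 7), Pow(Add(R, R), -1))), -1) = Pow(Add(Add(R, -15), Mul(Add(7, R), Pow(Mul(2, R), -1))), -1) = Pow(Add(Add(-15, R), Mul(Add(7, R), Mul(Rational(1, 2), Pow(R, -1)))), -1) = Pow(Add(Add(-15, R), Mul(Rational(1, 2), Pow(R, -1), Add(7, R))), -1) = Pow(Add(-15, R, Mul(Rational(1, 2), Pow(R, -1), Add(7, R))), -1))
Pow(Add(Function('b')(Add(Mul(3, 4), 5)), -157), 2) = Pow(Add(Mul(2, Add(Mul(3, 4), 5), Pow(Add(7, Mul(-29, Add(Mul(3, 4), 5)), Mul(2, Pow(Add(Mul(3, 4), 5), 2))), -1)), -157), 2) = Pow(Add(Mul(2, Add(12, 5), Pow(Add(7, Mul(-29, Add(12, 5)), Mul(2, Pow(Add(12, 5), 2))), -1)), -157), 2) = Pow(Add(Mul(2, 17, Pow(Add(7, Mul(-29, 17), Mul(2, Pow(17, 2))), -1)), -157), 2) = Pow(Add(Mul(2, 17, Pow(Add(7, -493, Mul(2, 289)), -1)), -157), 2) = Pow(Add(Mul(2, 17, Pow(Add(7, -493, 578), -1)), -157), 2) = Pow(Add(Mul(2, 17, Pow(92, -1)), -157), 2) = Pow(Add(Mul(2, 17, Rational(1, 92)), -157), 2) = Pow(Add(Rational(17, 46), -157), 2) = Pow(Rational(-7205, 46), 2) = Rational(51912025, 2116)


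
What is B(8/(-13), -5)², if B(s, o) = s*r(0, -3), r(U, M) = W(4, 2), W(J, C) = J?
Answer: 1024/169 ≈ 6.0592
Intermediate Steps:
r(U, M) = 4
B(s, o) = 4*s (B(s, o) = s*4 = 4*s)
B(8/(-13), -5)² = (4*(8/(-13)))² = (4*(8*(-1/13)))² = (4*(-8/13))² = (-32/13)² = 1024/169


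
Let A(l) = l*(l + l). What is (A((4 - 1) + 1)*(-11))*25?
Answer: -8800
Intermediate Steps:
A(l) = 2*l² (A(l) = l*(2*l) = 2*l²)
(A((4 - 1) + 1)*(-11))*25 = ((2*((4 - 1) + 1)²)*(-11))*25 = ((2*(3 + 1)²)*(-11))*25 = ((2*4²)*(-11))*25 = ((2*16)*(-11))*25 = (32*(-11))*25 = -352*25 = -8800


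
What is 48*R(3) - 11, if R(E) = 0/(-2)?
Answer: -11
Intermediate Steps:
R(E) = 0 (R(E) = 0*(-1/2) = 0)
48*R(3) - 11 = 48*0 - 11 = 0 - 11 = -11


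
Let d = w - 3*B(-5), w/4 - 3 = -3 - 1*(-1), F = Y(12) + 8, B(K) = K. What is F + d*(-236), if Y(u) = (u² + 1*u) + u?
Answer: -4308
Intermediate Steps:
Y(u) = u² + 2*u (Y(u) = (u² + u) + u = (u + u²) + u = u² + 2*u)
F = 176 (F = 12*(2 + 12) + 8 = 12*14 + 8 = 168 + 8 = 176)
w = 4 (w = 12 + 4*(-3 - 1*(-1)) = 12 + 4*(-3 + 1) = 12 + 4*(-2) = 12 - 8 = 4)
d = 19 (d = 4 - 3*(-5) = 4 + 15 = 19)
F + d*(-236) = 176 + 19*(-236) = 176 - 4484 = -4308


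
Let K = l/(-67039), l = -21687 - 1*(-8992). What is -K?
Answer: -12695/67039 ≈ -0.18937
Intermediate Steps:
l = -12695 (l = -21687 + 8992 = -12695)
K = 12695/67039 (K = -12695/(-67039) = -12695*(-1/67039) = 12695/67039 ≈ 0.18937)
-K = -1*12695/67039 = -12695/67039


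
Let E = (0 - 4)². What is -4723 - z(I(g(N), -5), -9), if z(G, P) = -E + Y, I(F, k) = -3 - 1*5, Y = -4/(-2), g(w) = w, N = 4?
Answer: -4709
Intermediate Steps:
Y = 2 (Y = -4*(-½) = 2)
E = 16 (E = (-4)² = 16)
I(F, k) = -8 (I(F, k) = -3 - 5 = -8)
z(G, P) = -14 (z(G, P) = -1*16 + 2 = -16 + 2 = -14)
-4723 - z(I(g(N), -5), -9) = -4723 - 1*(-14) = -4723 + 14 = -4709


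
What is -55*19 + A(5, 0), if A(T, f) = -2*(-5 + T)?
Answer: -1045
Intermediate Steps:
A(T, f) = 10 - 2*T
-55*19 + A(5, 0) = -55*19 + (10 - 2*5) = -1045 + (10 - 10) = -1045 + 0 = -1045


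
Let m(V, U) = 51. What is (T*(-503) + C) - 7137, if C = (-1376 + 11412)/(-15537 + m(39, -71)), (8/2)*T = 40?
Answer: -94214099/7743 ≈ -12168.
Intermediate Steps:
T = 10 (T = (1/4)*40 = 10)
C = -5018/7743 (C = (-1376 + 11412)/(-15537 + 51) = 10036/(-15486) = 10036*(-1/15486) = -5018/7743 ≈ -0.64807)
(T*(-503) + C) - 7137 = (10*(-503) - 5018/7743) - 7137 = (-5030 - 5018/7743) - 7137 = -38952308/7743 - 7137 = -94214099/7743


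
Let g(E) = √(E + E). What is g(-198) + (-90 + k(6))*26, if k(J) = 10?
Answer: -2080 + 6*I*√11 ≈ -2080.0 + 19.9*I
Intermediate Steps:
g(E) = √2*√E (g(E) = √(2*E) = √2*√E)
g(-198) + (-90 + k(6))*26 = √2*√(-198) + (-90 + 10)*26 = √2*(3*I*√22) - 80*26 = 6*I*√11 - 2080 = -2080 + 6*I*√11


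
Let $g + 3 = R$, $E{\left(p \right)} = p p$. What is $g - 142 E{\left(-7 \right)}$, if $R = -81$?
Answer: $-7042$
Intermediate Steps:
$E{\left(p \right)} = p^{2}$
$g = -84$ ($g = -3 - 81 = -84$)
$g - 142 E{\left(-7 \right)} = -84 - 142 \left(-7\right)^{2} = -84 - 6958 = -7042$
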